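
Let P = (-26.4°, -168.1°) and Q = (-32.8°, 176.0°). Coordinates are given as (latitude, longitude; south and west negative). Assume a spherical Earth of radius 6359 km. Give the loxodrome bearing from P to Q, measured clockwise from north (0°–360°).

245.1°

Meridional parts: M(φ₁)=-0.4780, M(φ₂)=-0.6066 → ΔM = -0.1286;  Δλ = -0.2775 rad
tan C = Δλ / ΔM = +2.1583 → C = 245.14°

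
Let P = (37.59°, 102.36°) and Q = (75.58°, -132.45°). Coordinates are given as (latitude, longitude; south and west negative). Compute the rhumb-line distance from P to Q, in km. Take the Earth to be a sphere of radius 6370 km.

Δψ = ln[tan(π/4+φ₂/2)/tan(π/4+φ₁/2)] = +1.3585;  Δφ = +0.6631 rad,  Δλ = +2.1850 rad
q = Δφ/Δψ = 0.4881
d = R·√(Δφ² + q²Δλ²) = 6370·1.25574 = 7999 km

7999 km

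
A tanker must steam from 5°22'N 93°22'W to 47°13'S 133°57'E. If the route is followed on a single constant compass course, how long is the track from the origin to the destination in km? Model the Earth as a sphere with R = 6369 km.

Rhumb course C = atan2(Δλ, Δψ) with Δψ = ln[tan(π/4+φ₂/2)/tan(π/4+φ₁/2)] = -1.0310, Δλ = -2.3158 → C = 246.00°
d = R·|Δφ| / |cos C| = 6369·0.91775 / 0.40672 = 14371 km

14371 km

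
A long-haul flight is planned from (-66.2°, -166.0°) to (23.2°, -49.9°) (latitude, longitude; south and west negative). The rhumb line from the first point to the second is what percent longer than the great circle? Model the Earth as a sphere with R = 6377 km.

Great circle: σ = 2.1219 rad → d_gc = Rσ = 13531.3 km
Rhumb: Δφ = +1.5603, Δλ = +2.0263, Δψ = +1.9736, q = Δφ/Δψ = 0.7906 → d_rh = R√(Δφ²+q²Δλ²) = 14260.8 km
Excess = (14260.8 − 13531.3) / 13531.3 = 729.5 / 13531.3 = 5.39% ≈ 5.4%

5.4%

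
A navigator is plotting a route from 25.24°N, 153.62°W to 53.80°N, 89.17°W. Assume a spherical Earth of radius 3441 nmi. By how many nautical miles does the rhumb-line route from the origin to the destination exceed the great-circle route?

Great circle: cos σ = sin φ₁ sin φ₂ + cos φ₁ cos φ₂ cos Δλ,  σ = 0.9588 rad → d_gc = 3299.2 nmi
Rhumb line: Δψ = +0.6628, q = Δφ/Δψ = 0.7521, d_rh = R√(Δφ²+q²Δλ²) = 3378.9 nmi
Excess = 3378.9 − 3299.2 = 79.7 ≈ 80 nmi

80 nmi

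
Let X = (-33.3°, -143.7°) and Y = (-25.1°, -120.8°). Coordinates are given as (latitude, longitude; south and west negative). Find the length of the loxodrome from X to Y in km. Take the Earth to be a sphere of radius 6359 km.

Rhumb course C = atan2(Δλ, Δψ) with Δψ = ln[tan(π/4+φ₂/2)/tan(π/4+φ₁/2)] = +0.1642, Δλ = +0.3997 → C = 67.67°
d = R·|Δφ| / |cos C| = 6359·0.14312 / 0.37997 = 2395 km

2395 km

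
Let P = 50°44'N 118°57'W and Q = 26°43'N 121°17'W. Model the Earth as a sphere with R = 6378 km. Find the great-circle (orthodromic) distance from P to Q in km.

Haversine: a = sin²(Δφ/2)+cos φ₁ cos φ₂ sin²(Δλ/2) = 0.04352;  σ = 2·atan2(√a,√(1−a))
σ = 24.083° → d = Rσ = 6378·0.42032 = 2681 km

2681 km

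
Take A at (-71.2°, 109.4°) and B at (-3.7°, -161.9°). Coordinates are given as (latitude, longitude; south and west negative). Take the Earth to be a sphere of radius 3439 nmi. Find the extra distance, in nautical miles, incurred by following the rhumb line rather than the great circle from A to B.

265 nmi

Great circle: cos σ = sin φ₁ sin φ₂ + cos φ₁ cos φ₂ cos Δλ,  σ = 1.5024 rad → d_gc = 5166.6 nmi
Rhumb line: Δψ = +1.7339, q = Δφ/Δψ = 0.6795, d_rh = R√(Δφ²+q²Δλ²) = 5431.4 nmi
Excess = 5431.4 − 5166.6 = 264.8 ≈ 265 nmi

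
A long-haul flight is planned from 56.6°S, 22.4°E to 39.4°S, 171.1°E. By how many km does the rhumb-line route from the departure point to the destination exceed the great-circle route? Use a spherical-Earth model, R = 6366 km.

2140 km

Great circle: cos σ = sin φ₁ sin φ₂ + cos φ₁ cos φ₂ cos Δλ,  σ = 1.4036 rad → d_gc = 8935.19 km
Rhumb line: Δψ = +0.4546, q = Δφ/Δψ = 0.6603, d_rh = R√(Δφ²+q²Δλ²) = 11075.66 km
Excess = 11075.66 − 8935.19 = 2140.47 ≈ 2140 km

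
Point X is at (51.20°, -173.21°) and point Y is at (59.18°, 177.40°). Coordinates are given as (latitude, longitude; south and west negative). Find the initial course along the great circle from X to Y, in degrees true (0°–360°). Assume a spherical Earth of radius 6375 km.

θ = atan2( sin Δλ·cos φ₂ ,  cos φ₁ sin φ₂ − sin φ₁ cos φ₂ cos Δλ )
  = atan2(-0.0836, +0.1442) = 329.90°

329.9°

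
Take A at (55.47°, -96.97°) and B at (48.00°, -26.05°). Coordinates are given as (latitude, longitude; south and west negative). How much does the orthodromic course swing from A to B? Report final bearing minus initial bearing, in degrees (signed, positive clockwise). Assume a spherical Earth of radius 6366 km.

+58.5°

Initial bearing θ₁ = atan2(sin Δλ cos φ₂, cos φ₁ sin φ₂ − sin φ₁ cos φ₂ cos Δλ) = 69.13°
Final bearing θ₂ = (initial bearing from the destination back to the start) + 180° = 127.67°
Δθ = θ₂ − θ₁ = +58.5°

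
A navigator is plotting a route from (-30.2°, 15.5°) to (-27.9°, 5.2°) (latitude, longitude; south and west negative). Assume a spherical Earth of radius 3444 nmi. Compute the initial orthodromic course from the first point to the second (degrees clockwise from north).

θ = atan2( sin Δλ·cos φ₂ ,  cos φ₁ sin φ₂ − sin φ₁ cos φ₂ cos Δλ )
  = atan2(-0.1580, +0.0330) = 281.78°

281.8°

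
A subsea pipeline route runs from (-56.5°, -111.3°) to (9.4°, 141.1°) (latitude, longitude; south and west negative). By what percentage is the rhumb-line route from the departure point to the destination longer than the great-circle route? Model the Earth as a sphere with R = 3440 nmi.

Great circle: σ = 1.8764 rad → d_gc = Rσ = 6454.7 nmi
Rhumb: Δφ = +1.1502, Δλ = -1.8780, Δψ = +1.3656, q = Δφ/Δψ = 0.8423 → d_rh = R√(Δφ²+q²Δλ²) = 6727.7 nmi
Excess = (6727.7 − 6454.7) / 6454.7 = 273.0 / 6454.7 = 4.23% ≈ 4.2%

4.2%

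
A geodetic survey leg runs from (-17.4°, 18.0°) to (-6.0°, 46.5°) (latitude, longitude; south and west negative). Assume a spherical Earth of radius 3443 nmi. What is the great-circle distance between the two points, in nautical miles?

1808 nmi

Haversine: a = sin²(Δφ/2)+cos φ₁ cos φ₂ sin²(Δλ/2) = 0.06737;  σ = 2·atan2(√a,√(1−a))
σ = 30.087° → d = Rσ = 3443·0.52511 = 1808 nmi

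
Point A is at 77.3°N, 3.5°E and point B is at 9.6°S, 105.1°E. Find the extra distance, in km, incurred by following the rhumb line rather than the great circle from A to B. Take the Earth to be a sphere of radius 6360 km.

Great circle: cos σ = sin φ₁ sin φ₂ + cos φ₁ cos φ₂ cos Δλ,  σ = 1.7786 rad → d_gc = 11311.7 km
Rhumb line: Δψ = -2.3640, q = Δφ/Δψ = 0.6416, d_rh = R√(Δφ²+q²Δλ²) = 12058.3 km
Excess = 12058.3 − 11311.7 = 746.6 ≈ 747 km

747 km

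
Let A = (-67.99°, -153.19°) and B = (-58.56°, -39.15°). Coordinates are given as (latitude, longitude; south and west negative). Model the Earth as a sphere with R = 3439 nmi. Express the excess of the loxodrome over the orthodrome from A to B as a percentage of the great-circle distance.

15.6%

Great circle: σ = 0.7793 rad → d_gc = Rσ = 2680.2 nmi
Rhumb: Δφ = +0.1646, Δλ = +1.9904, Δψ = +0.3697, q = Δφ/Δψ = 0.4452 → d_rh = R√(Δφ²+q²Δλ²) = 3099.2 nmi
Excess = (3099.2 − 2680.2) / 2680.2 = 419.0 / 2680.2 = 15.63% ≈ 15.6%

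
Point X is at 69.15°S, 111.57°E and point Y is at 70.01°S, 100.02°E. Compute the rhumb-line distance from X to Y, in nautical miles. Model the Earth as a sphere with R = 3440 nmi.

Δψ = ln[tan(π/4+φ₂/2)/tan(π/4+φ₁/2)] = -0.0430;  Δφ = -0.0150 rad,  Δλ = -0.2016 rad
q = Δφ/Δψ = 0.3488
d = R·√(Δφ² + q²Δλ²) = 3440·0.07191 = 247 nmi

247 nmi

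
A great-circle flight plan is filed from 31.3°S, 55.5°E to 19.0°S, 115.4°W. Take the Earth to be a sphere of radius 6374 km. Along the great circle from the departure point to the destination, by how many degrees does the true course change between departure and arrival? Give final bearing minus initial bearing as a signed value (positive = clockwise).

Initial bearing θ₁ = atan2(sin Δλ cos φ₂, cos φ₁ sin φ₂ − sin φ₁ cos φ₂ cos Δλ) = 191.09°
Final bearing θ₂ = (initial bearing from the destination back to the start) + 180° = 349.99°
Δθ = θ₂ − θ₁ = +158.9°

+158.9°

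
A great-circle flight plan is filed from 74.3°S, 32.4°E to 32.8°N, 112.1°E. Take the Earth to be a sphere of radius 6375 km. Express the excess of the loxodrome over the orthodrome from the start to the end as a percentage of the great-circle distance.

Great circle: σ = 2.0724 rad → d_gc = Rσ = 13211.5 km
Rhumb: Δφ = +1.8692, Δλ = +1.3910, Δψ = +2.5880, q = Δφ/Δψ = 0.7223 → d_rh = R√(Δφ²+q²Δλ²) = 13528.7 km
Excess = (13528.7 − 13211.5) / 13211.5 = 317.2 / 13211.5 = 2.40% ≈ 2.4%

2.4%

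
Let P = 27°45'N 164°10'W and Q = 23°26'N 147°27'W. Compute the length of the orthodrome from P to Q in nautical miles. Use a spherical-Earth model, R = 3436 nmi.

Haversine: a = sin²(Δφ/2)+cos φ₁ cos φ₂ sin²(Δλ/2) = 0.01858;  σ = 2·atan2(√a,√(1−a))
σ = 15.667° → d = Rσ = 3436·0.27344 = 940 nmi

940 nmi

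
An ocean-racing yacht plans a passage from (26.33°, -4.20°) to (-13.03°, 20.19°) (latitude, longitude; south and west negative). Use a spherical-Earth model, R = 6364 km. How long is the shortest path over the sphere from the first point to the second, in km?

5104 km

cos σ = sin φ₁ sin φ₂ + cos φ₁ cos φ₂ cos Δλ
      = sin(26.33°)sin(-13.03°) + cos(26.33°)cos(-13.03°)cos(24.39°) = 0.6953
σ = 45.953° → d = Rσ = 6364·0.80203 = 5104 km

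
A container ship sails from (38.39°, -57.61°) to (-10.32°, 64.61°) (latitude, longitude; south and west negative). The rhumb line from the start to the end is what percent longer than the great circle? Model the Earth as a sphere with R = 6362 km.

Great circle: σ = 2.1204 rad → d_gc = Rσ = 13490.3 km
Rhumb: Δφ = -0.8501, Δλ = +2.1331, Δψ = -0.9077, q = Δφ/Δψ = 0.9365 → d_rh = R√(Δφ²+q²Δλ²) = 13812.9 km
Excess = (13812.9 − 13490.3) / 13490.3 = 322.6 / 13490.3 = 2.39% ≈ 2.4%

2.4%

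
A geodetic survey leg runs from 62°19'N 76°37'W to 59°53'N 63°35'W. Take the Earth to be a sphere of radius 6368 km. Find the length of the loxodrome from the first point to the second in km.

750 km

Rhumb course C = atan2(Δλ, Δψ) with Δψ = ln[tan(π/4+φ₂/2)/tan(π/4+φ₁/2)] = -0.0879, Δλ = +0.2275 → C = 111.13°
d = R·|Δφ| / |cos C| = 6368·0.04247 / 0.36054 = 750 km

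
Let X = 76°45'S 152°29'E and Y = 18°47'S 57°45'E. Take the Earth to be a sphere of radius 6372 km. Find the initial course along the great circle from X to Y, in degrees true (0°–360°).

N = sin Δλ·cos φ₂ = -0.9435;  D = cos φ₁ sin φ₂ − sin φ₁ cos φ₂ cos Δλ = -0.1498
initial course = atan2(N, D) = 260.98°

261.0°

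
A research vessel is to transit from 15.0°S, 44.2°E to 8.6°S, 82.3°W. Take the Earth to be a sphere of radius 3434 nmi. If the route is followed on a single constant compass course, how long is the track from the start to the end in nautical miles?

7427 nmi

Δψ = ln[tan(π/4+φ₂/2)/tan(π/4+φ₁/2)] = +0.1142;  Δφ = +0.1117 rad,  Δλ = -2.2078 rad
q = Δφ/Δψ = 0.9783
d = R·√(Δφ² + q²Δλ²) = 3434·2.16285 = 7427 nmi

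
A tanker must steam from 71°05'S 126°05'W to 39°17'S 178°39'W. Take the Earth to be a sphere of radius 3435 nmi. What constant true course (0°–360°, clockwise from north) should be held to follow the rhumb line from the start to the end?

318.7°

Meridional parts: M(φ₁)=-1.7922, M(φ₂)=-0.7467 → ΔM = +1.0455;  Δλ = -0.9175 rad
tan C = Δλ / ΔM = -0.8775 → C = 318.73°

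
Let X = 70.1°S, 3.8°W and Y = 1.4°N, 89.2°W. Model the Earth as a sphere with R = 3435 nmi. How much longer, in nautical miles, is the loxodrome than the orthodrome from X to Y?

230 nmi

Great circle: cos σ = sin φ₁ sin φ₂ + cos φ₁ cos φ₂ cos Δλ,  σ = 1.5665 rad → d_gc = 5380.9 nmi
Rhumb line: Δψ = +1.7650, q = Δφ/Δψ = 0.7070, d_rh = R√(Δφ²+q²Δλ²) = 5610.6 nmi
Excess = 5610.6 − 5380.9 = 229.7 ≈ 230 nmi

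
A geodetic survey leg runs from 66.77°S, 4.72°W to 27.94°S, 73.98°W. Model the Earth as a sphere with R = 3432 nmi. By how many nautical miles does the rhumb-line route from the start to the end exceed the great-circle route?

126 nmi

Great circle: cos σ = sin φ₁ sin φ₂ + cos φ₁ cos φ₂ cos Δλ,  σ = 0.9837 rad → d_gc = 3376.0 nmi
Rhumb line: Δψ = +1.0739, q = Δφ/Δψ = 0.6311, d_rh = R√(Δφ²+q²Δλ²) = 3502.1 nmi
Excess = 3502.1 − 3376.0 = 126.1 ≈ 126 nmi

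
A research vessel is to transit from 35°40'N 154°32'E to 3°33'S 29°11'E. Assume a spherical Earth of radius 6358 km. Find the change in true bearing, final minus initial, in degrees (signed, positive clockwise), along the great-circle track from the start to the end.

Initial bearing θ₁ = atan2(sin Δλ cos φ₂, cos φ₁ sin φ₂ − sin φ₁ cos φ₂ cos Δλ) = 289.38°
Final bearing θ₂ = (initial bearing from the destination back to the start) + 180° = 230.16°
Δθ = θ₂ − θ₁ = -59.2°

-59.2°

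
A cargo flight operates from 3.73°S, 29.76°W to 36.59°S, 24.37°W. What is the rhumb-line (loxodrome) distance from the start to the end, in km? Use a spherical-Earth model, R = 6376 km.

Δψ = ln[tan(π/4+φ₂/2)/tan(π/4+φ₁/2)] = -0.6219;  Δφ = -0.5735 rad,  Δλ = +0.0941 rad
q = Δφ/Δψ = 0.9222
d = R·√(Δφ² + q²Δλ²) = 6376·0.58004 = 3698 km

3698 km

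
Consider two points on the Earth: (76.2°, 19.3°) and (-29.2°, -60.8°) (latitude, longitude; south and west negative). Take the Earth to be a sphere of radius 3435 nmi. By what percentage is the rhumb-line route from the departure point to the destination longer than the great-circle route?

Great circle: σ = 2.0241 rad → d_gc = Rσ = 6952.9 nmi
Rhumb: Δφ = -1.8396, Δλ = -1.3980, Δψ = -2.6451, q = Δφ/Δψ = 0.6955 → d_rh = R√(Δφ²+q²Δλ²) = 7147.2 nmi
Excess = (7147.2 − 6952.9) / 6952.9 = 194.3 / 6952.9 = 2.79% ≈ 2.8%

2.8%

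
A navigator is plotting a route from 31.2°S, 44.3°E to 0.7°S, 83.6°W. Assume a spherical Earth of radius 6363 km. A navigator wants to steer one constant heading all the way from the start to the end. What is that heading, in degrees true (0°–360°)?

284.1°

Δψ = ln[tan(π/4+φ₂/2)/tan(π/4+φ₁/2)] = +0.5614
Δλ = -2.2323 rad (taken the short way round)
course = atan2(Δλ, Δψ) = 284.12°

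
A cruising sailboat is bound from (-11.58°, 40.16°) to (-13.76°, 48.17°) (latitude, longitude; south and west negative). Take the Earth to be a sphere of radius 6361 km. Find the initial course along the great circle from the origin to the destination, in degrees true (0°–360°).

θ = atan2( sin Δλ·cos φ₂ ,  cos φ₁ sin φ₂ − sin φ₁ cos φ₂ cos Δλ )
  = atan2(+0.1353, -0.0399) = 106.44°

106.4°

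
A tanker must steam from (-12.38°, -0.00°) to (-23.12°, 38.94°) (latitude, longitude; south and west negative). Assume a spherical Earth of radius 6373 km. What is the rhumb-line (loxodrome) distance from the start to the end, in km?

Δψ = ln[tan(π/4+φ₂/2)/tan(π/4+φ₁/2)] = -0.1972;  Δφ = -0.1874 rad,  Δλ = +0.6796 rad
q = Δφ/Δψ = 0.9507
d = R·√(Δφ² + q²Δλ²) = 6373·0.67278 = 4288 km

4288 km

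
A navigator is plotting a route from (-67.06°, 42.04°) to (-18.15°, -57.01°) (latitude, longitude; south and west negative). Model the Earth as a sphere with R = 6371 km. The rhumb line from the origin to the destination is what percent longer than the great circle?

Great circle: σ = 1.3401 rad → d_gc = Rσ = 8538.1 km
Rhumb: Δφ = +0.8536, Δλ = -1.7287, Δψ = +1.2728, q = Δφ/Δψ = 0.6707 → d_rh = R√(Δφ²+q²Δλ²) = 9172.9 km
Excess = (9172.9 − 8538.1) / 8538.1 = 634.8 / 8538.1 = 7.43% ≈ 7.4%

7.4%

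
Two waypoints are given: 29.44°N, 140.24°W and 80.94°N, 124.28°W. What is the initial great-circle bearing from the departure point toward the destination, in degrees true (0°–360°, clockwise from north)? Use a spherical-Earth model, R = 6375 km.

3.2°

N = sin Δλ·cos φ₂ = +0.0433;  D = cos φ₁ sin φ₂ − sin φ₁ cos φ₂ cos Δλ = +0.7856
initial course = atan2(N, D) = 3.15°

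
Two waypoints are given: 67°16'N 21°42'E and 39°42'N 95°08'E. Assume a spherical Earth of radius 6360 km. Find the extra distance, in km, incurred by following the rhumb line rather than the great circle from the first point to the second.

Great circle: cos σ = sin φ₁ sin φ₂ + cos φ₁ cos φ₂ cos Δλ,  σ = 0.8313 rad → d_gc = 5287.02 km
Rhumb line: Δψ = -0.8482, q = Δφ/Δψ = 0.5672, d_rh = R√(Δφ²+q²Δλ²) = 5544.51 km
Excess = 5544.51 − 5287.02 = 257.49 ≈ 257 km

257 km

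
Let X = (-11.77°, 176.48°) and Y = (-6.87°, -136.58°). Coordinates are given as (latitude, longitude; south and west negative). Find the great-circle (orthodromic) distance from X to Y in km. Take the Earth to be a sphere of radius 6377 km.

5178 km

Haversine: a = sin²(Δφ/2)+cos φ₁ cos φ₂ sin²(Δλ/2) = 0.15600;  σ = 2·atan2(√a,√(1−a))
σ = 46.527° → d = Rσ = 6377·0.81205 = 5178 km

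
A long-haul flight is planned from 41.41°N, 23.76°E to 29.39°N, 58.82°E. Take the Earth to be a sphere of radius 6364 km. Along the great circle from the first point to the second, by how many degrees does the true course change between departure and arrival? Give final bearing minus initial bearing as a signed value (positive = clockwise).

At departure: θ₁ = atan2(sin Δλ cos φ₂, cos φ₁ sin φ₂ − sin φ₁ cos φ₂ cos Δλ) = 101.70°
At arrival: θ₂ = atan2(sin Δλ cos φ₁, −cos φ₂ sin φ₁ + sin φ₂ cos φ₁ cos Δλ) = 122.55°
Δθ = θ₂ − θ₁ = +20.9°

+20.9°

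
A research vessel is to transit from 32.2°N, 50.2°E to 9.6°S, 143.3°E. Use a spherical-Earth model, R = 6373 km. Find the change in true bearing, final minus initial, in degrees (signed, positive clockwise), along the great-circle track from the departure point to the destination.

+25.0°

At departure: θ₁ = atan2(sin Δλ cos φ₂, cos φ₁ sin φ₂ − sin φ₁ cos φ₂ cos Δλ) = 96.53°
At arrival: θ₂ = atan2(sin Δλ cos φ₁, −cos φ₂ sin φ₁ + sin φ₂ cos φ₁ cos Δλ) = 121.50°
Δθ = θ₂ − θ₁ = +25.0°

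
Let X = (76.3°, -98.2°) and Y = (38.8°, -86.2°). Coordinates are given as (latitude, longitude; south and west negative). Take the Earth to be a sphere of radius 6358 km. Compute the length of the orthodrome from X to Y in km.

cos σ = sin φ₁ sin φ₂ + cos φ₁ cos φ₂ cos Δλ
      = sin(76.30°)sin(38.80°) + cos(76.30°)cos(38.80°)cos(12.00°) = 0.7893
σ = 37.878° → d = Rσ = 6358·0.66110 = 4203 km

4203 km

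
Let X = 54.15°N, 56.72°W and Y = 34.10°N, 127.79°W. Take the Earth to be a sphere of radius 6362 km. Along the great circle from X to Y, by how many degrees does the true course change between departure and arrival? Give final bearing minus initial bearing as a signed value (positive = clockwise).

At departure: θ₁ = atan2(sin Δλ cos φ₂, cos φ₁ sin φ₂ − sin φ₁ cos φ₂ cos Δλ) = 278.04°
At arrival: θ₂ = atan2(sin Δλ cos φ₁, −cos φ₂ sin φ₁ + sin φ₂ cos φ₁ cos Δλ) = 224.45°
Δθ = θ₂ − θ₁ = -53.6°

-53.6°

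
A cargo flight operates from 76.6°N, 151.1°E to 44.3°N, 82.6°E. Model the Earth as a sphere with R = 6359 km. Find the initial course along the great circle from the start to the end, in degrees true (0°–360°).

θ = atan2( sin Δλ·cos φ₂ ,  cos φ₁ sin φ₂ − sin φ₁ cos φ₂ cos Δλ )
  = atan2(-0.6659, -0.0933) = 262.02°

262.0°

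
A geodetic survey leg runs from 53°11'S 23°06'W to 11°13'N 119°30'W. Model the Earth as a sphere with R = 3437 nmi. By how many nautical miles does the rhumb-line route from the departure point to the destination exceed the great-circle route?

161 nmi

Great circle: cos σ = sin φ₁ sin φ₂ + cos φ₁ cos φ₂ cos Δλ,  σ = 1.7939 rad → d_gc = 6165.6 nmi
Rhumb line: Δψ = +1.2972, q = Δφ/Δψ = 0.8665, d_rh = R√(Δφ²+q²Δλ²) = 6327.0 nmi
Excess = 6327.0 − 6165.6 = 161.4 ≈ 161 nmi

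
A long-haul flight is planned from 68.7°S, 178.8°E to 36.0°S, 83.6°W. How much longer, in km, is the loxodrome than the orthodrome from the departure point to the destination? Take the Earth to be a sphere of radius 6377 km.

Great circle: cos σ = sin φ₁ sin φ₂ + cos φ₁ cos φ₂ cos Δλ,  σ = 1.0370 rad → d_gc = 6613.2 km
Rhumb line: Δψ = +0.9968, q = Δφ/Δψ = 0.5726, d_rh = R√(Δφ²+q²Δλ²) = 7206.3 km
Excess = 7206.3 − 6613.2 = 593.1 ≈ 593 km

593 km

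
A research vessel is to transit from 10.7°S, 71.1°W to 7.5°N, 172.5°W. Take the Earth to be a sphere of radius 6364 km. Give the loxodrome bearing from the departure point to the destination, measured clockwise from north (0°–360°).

280.2°

Meridional parts: M(φ₁)=-0.1878, M(φ₂)=+0.1313 → ΔM = +0.3191;  Δλ = -1.7698 rad
tan C = Δλ / ΔM = -5.5458 → C = 280.22°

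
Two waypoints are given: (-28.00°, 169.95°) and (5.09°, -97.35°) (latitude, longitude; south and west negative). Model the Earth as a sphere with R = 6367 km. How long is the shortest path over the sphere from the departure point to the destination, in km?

Haversine: a = sin²(Δφ/2)+cos φ₁ cos φ₂ sin²(Δλ/2) = 0.54154;  σ = 2·atan2(√a,√(1−a))
σ = 94.766° → d = Rσ = 6367·1.65397 = 10531 km

10531 km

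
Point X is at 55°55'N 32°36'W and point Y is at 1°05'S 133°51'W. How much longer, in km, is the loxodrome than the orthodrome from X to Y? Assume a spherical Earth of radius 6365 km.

467 km

Great circle: cos σ = sin φ₁ sin φ₂ + cos φ₁ cos φ₂ cos Δλ,  σ = 1.6961 rad → d_gc = 10795.6 km
Rhumb line: Δψ = -1.2014, q = Δφ/Δψ = 0.8281, d_rh = R√(Δφ²+q²Δλ²) = 11262.9 km
Excess = 11262.9 − 10795.6 = 467.3 ≈ 467 km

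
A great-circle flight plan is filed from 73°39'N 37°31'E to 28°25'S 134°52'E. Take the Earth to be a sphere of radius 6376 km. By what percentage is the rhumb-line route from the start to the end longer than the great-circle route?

Great circle: σ = 2.0809 rad → d_gc = Rσ = 13268.1 km
Rhumb: Δφ = -1.7814, Δλ = +1.6991, Δψ = -2.4580, q = Δφ/Δψ = 0.7247 → d_rh = R√(Δφ²+q²Δλ²) = 13807.7 km
Excess = (13807.7 − 13268.1) / 13268.1 = 539.6 / 13268.1 = 4.07% ≈ 4.1%

4.1%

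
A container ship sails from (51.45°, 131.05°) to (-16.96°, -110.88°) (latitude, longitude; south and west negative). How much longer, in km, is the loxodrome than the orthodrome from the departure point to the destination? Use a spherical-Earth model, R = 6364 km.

466 km

Great circle: cos σ = sin φ₁ sin φ₂ + cos φ₁ cos φ₂ cos Δλ,  σ = 2.1044 rad → d_gc = 13392.3 km
Rhumb line: Δψ = -1.3511, q = Δφ/Δψ = 0.8837, d_rh = R√(Δφ²+q²Δλ²) = 13858.2 km
Excess = 13858.2 − 13392.3 = 465.9 ≈ 466 km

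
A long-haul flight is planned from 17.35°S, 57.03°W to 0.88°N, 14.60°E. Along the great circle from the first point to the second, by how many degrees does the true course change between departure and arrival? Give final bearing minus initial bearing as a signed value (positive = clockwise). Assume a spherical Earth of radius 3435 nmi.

-12.0°

Initial bearing θ₁ = atan2(sin Δλ cos φ₂, cos φ₁ sin φ₂ − sin φ₁ cos φ₂ cos Δλ) = 83.47°
Final bearing θ₂ = (initial bearing from the destination back to the start) + 180° = 71.52°
Δθ = θ₂ − θ₁ = -12.0°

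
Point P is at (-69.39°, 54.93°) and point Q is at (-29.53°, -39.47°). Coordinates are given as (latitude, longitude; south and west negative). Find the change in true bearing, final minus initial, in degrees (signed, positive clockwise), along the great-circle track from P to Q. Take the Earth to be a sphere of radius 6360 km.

Initial bearing θ₁ = atan2(sin Δλ cos φ₂, cos φ₁ sin φ₂ − sin φ₁ cos φ₂ cos Δλ) = 254.78°
Final bearing θ₂ = (initial bearing from the destination back to the start) + 180° = 337.02°
Δθ = θ₂ − θ₁ = +82.2°

+82.2°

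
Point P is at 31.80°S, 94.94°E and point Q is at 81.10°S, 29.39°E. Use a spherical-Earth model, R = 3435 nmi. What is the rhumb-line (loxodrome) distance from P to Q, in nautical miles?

3419 nmi

Rhumb course C = atan2(Δλ, Δψ) with Δψ = ln[tan(π/4+φ₂/2)/tan(π/4+φ₁/2)] = -1.9674, Δλ = -1.1441 → C = 210.18°
d = R·|Δφ| / |cos C| = 3435·0.86045 / 0.86446 = 3419 nmi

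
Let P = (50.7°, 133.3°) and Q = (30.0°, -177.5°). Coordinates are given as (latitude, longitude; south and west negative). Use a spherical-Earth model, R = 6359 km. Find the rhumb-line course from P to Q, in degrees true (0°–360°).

119.2°

Meridional parts: M(φ₁)=+1.0298, M(φ₂)=+0.5493 → ΔM = -0.4805;  Δλ = +0.8587 rad
tan C = Δλ / ΔM = -1.7870 → C = 119.23°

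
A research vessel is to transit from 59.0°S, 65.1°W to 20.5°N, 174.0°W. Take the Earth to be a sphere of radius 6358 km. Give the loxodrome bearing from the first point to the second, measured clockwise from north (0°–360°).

310.9°

Meridional parts: M(φ₁)=-1.2826, M(φ₂)=+0.3657 → ΔM = +1.6482;  Δλ = -1.9007 rad
tan C = Δλ / ΔM = -1.1531 → C = 310.93°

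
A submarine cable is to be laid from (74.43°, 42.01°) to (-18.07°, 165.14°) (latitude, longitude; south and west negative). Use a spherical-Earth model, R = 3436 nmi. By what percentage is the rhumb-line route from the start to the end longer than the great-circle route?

8.9%

Great circle: σ = 2.0245 rad → d_gc = Rσ = 6956.0 nmi
Rhumb: Δφ = -1.6144, Δλ = +2.1490, Δψ = -2.3106, q = Δφ/Δψ = 0.6987 → d_rh = R√(Δφ²+q²Δλ²) = 7575.6 nmi
Excess = (7575.6 − 6956.0) / 6956.0 = 619.6 / 6956.0 = 8.91% ≈ 8.9%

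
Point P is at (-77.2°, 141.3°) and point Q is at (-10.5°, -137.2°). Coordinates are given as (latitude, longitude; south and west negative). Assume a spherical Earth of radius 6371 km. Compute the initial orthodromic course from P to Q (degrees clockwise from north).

84.1°

θ = atan2( sin Δλ·cos φ₂ ,  cos φ₁ sin φ₂ − sin φ₁ cos φ₂ cos Δλ )
  = atan2(+0.9725, +0.1013) = 84.05°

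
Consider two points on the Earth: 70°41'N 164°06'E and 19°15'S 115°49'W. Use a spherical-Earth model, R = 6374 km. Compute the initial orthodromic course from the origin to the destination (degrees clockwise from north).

105.8°

θ = atan2( sin Δλ·cos φ₂ ,  cos φ₁ sin φ₂ − sin φ₁ cos φ₂ cos Δλ )
  = atan2(+0.9300, -0.2625) = 105.76°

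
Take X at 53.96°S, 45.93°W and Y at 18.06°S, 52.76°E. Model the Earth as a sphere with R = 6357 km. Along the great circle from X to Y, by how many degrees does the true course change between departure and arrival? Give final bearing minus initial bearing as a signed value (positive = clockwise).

At departure: θ₁ = atan2(sin Δλ cos φ₂, cos φ₁ sin φ₂ − sin φ₁ cos φ₂ cos Δλ) = 107.62°
At arrival: θ₂ = atan2(sin Δλ cos φ₁, −cos φ₂ sin φ₁ + sin φ₂ cos φ₁ cos Δλ) = 36.14°
Δθ = θ₂ − θ₁ = -71.5°

-71.5°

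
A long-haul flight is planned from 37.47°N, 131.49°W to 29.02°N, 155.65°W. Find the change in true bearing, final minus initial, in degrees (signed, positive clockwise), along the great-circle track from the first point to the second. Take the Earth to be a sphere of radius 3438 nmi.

-13.4°

At departure: θ₁ = atan2(sin Δλ cos φ₂, cos φ₁ sin φ₂ − sin φ₁ cos φ₂ cos Δλ) = 254.34°
At arrival: θ₂ = atan2(sin Δλ cos φ₁, −cos φ₂ sin φ₁ + sin φ₂ cos φ₁ cos Δλ) = 240.92°
Δθ = θ₂ − θ₁ = -13.4°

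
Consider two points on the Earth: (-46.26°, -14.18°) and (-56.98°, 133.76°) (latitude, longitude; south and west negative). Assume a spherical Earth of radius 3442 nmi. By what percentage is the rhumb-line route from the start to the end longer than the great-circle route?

25.3%

Great circle: σ = 1.2802 rad → d_gc = Rσ = 4406.6 nmi
Rhumb: Δφ = -0.1871, Δλ = +2.5820, Δψ = -0.3032, q = Δφ/Δψ = 0.6171 → d_rh = R√(Δφ²+q²Δλ²) = 5521.7 nmi
Excess = (5521.7 − 4406.6) / 4406.6 = 1115.1 / 4406.6 = 25.31% ≈ 25.3%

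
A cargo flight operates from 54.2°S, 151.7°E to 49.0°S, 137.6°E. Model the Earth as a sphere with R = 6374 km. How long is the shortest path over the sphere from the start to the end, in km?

1130 km

cos σ = sin φ₁ sin φ₂ + cos φ₁ cos φ₂ cos Δλ
      = sin(-54.20°)sin(-49.00°) + cos(-54.20°)cos(-49.00°)cos(-14.10°) = 0.9843
σ = 10.159° → d = Rσ = 6374·0.17731 = 1130 km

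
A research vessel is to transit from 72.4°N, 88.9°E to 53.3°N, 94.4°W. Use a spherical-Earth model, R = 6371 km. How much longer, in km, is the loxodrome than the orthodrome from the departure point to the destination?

Great circle: cos σ = sin φ₁ sin φ₂ + cos φ₁ cos φ₂ cos Δλ,  σ = 0.9473 rad → d_gc = 6035.5 km
Rhumb line: Δψ = -0.7620, q = Δφ/Δψ = 0.4375, d_rh = R√(Δφ²+q²Δλ²) = 8854.1 km
Excess = 8854.1 − 6035.5 = 2818.6 ≈ 2819 km

2819 km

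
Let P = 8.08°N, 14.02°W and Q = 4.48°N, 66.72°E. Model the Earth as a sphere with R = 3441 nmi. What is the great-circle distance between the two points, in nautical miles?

4818 nmi

cos σ = sin φ₁ sin φ₂ + cos φ₁ cos φ₂ cos Δλ
      = sin(8.08°)sin(4.48°) + cos(8.08°)cos(4.48°)cos(80.74°) = 0.1698
σ = 80.223° → d = Rσ = 3441·1.40016 = 4818 nmi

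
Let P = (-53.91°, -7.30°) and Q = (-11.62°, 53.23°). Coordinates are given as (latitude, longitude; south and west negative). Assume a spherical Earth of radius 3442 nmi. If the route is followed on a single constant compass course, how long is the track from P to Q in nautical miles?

Rhumb course C = atan2(Δλ, Δψ) with Δψ = ln[tan(π/4+φ₂/2)/tan(π/4+φ₁/2)] = +0.9173, Δλ = +1.0564 → C = 49.03°
d = R·|Δφ| / |cos C| = 3442·0.73810 / 0.65563 = 3875 nmi

3875 nmi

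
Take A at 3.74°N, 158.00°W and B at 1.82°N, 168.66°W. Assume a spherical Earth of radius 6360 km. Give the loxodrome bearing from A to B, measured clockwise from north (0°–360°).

259.8°

Δψ = ln[tan(π/4+φ₂/2)/tan(π/4+φ₁/2)] = -0.0336
Δλ = -0.1861 rad (taken the short way round)
course = atan2(Δλ, Δψ) = 259.78°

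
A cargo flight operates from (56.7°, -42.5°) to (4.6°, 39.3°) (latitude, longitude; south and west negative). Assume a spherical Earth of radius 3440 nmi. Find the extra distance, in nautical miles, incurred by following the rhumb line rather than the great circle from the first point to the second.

147 nmi

Great circle: cos σ = sin φ₁ sin φ₂ + cos φ₁ cos φ₂ cos Δλ,  σ = 1.4252 rad → d_gc = 4902.68 nmi
Rhumb line: Δψ = -1.1267, q = Δφ/Δψ = 0.8070, d_rh = R√(Δφ²+q²Δλ²) = 5049.21 nmi
Excess = 5049.21 − 4902.68 = 146.53 ≈ 147 nmi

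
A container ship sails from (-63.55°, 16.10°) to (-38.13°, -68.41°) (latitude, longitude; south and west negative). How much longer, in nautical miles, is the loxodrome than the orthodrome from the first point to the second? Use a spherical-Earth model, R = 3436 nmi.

Great circle: cos σ = sin φ₁ sin φ₂ + cos φ₁ cos φ₂ cos Δλ,  σ = 0.9443 rad → d_gc = 3244.5 nmi
Rhumb line: Δψ = +0.7273, q = Δφ/Δψ = 0.6100, d_rh = R√(Δφ²+q²Δλ²) = 3447.1 nmi
Excess = 3447.1 − 3244.5 = 202.6 ≈ 203 nmi

203 nmi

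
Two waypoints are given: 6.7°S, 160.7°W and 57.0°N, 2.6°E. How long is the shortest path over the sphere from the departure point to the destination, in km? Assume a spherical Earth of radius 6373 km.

Haversine: a = sin²(Δφ/2)+cos φ₁ cos φ₂ sin²(Δλ/2) = 0.80798;  σ = 2·atan2(√a,√(1−a))
σ = 128.021° → d = Rσ = 6373·2.23439 = 14240 km

14240 km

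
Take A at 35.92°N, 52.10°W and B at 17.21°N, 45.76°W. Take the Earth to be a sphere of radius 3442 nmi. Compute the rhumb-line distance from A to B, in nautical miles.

Rhumb course C = atan2(Δλ, Δψ) with Δψ = ln[tan(π/4+φ₂/2)/tan(π/4+φ₁/2)] = -0.3676, Δλ = +0.1107 → C = 163.25°
d = R·|Δφ| / |cos C| = 3442·0.32655 / 0.95755 = 1174 nmi

1174 nmi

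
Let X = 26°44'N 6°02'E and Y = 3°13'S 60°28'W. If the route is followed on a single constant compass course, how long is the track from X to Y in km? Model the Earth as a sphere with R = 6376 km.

7893 km

Rhumb course C = atan2(Δλ, Δψ) with Δψ = ln[tan(π/4+φ₂/2)/tan(π/4+φ₁/2)] = -0.5407, Δλ = -1.1606 → C = 245.02°
d = R·|Δφ| / |cos C| = 6376·0.52273 / 0.42227 = 7893 km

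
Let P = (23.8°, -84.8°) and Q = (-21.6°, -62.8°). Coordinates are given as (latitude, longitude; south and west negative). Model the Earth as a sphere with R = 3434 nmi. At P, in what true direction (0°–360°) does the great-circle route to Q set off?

N = sin Δλ·cos φ₂ = +0.3483;  D = cos φ₁ sin φ₂ − sin φ₁ cos φ₂ cos Δλ = -0.6847
initial course = atan2(N, D) = 153.04°

153.0°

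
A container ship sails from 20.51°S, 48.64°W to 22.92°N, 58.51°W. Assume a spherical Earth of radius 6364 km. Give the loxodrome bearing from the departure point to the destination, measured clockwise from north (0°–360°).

347.5°

Δψ = ln[tan(π/4+φ₂/2)/tan(π/4+φ₁/2)] = +0.7770
Δλ = -0.1723 rad (taken the short way round)
course = atan2(Δλ, Δψ) = 347.50°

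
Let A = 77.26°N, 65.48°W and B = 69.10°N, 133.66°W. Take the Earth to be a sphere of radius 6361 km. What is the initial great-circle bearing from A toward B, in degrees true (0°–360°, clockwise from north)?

N = sin Δλ·cos φ₂ = -0.3312;  D = cos φ₁ sin φ₂ − sin φ₁ cos φ₂ cos Δλ = +0.0767
initial course = atan2(N, D) = 283.04°

283.0°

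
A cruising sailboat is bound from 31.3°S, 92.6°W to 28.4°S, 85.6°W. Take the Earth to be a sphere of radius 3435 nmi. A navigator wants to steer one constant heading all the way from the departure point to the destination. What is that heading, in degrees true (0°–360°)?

Meridional parts: M(φ₁)=-0.5757, M(φ₂)=-0.5173 → ΔM = +0.0584;  Δλ = +0.1222 rad
tan C = Δλ / ΔM = +2.0932 → C = 64.46°

64.5°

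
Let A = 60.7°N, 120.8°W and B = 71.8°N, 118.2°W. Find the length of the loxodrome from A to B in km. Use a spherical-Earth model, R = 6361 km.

Δψ = ln[tan(π/4+φ₂/2)/tan(π/4+φ₁/2)] = +0.4898;  Δφ = +0.1937 rad,  Δλ = +0.0454 rad
q = Δφ/Δψ = 0.3955
d = R·√(Δφ² + q²Δλ²) = 6361·0.19456 = 1238 km

1238 km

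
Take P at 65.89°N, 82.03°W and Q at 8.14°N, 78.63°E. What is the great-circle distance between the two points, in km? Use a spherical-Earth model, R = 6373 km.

Haversine: a = sin²(Δφ/2)+cos φ₁ cos φ₂ sin²(Δλ/2) = 0.62616;  σ = 2·atan2(√a,√(1−a))
σ = 104.615° → d = Rσ = 6373·1.82587 = 11636 km

11636 km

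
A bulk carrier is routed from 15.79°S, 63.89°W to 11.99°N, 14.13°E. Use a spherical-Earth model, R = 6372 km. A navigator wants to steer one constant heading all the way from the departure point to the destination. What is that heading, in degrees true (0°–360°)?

70.2°

Meridional parts: M(φ₁)=-0.2791, M(φ₂)=+0.2108 → ΔM = +0.4900;  Δλ = +1.3617 rad
tan C = Δλ / ΔM = +2.7793 → C = 70.21°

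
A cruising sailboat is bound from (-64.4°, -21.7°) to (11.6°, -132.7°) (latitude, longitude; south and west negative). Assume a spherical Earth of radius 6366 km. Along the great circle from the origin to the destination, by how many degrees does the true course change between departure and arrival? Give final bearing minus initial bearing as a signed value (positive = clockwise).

At departure: θ₁ = atan2(sin Δλ cos φ₂, cos φ₁ sin φ₂ − sin φ₁ cos φ₂ cos Δλ) = 255.90°
At arrival: θ₂ = atan2(sin Δλ cos φ₁, −cos φ₂ sin φ₁ + sin φ₂ cos φ₁ cos Δλ) = 334.67°
Δθ = θ₂ − θ₁ = +78.8°

+78.8°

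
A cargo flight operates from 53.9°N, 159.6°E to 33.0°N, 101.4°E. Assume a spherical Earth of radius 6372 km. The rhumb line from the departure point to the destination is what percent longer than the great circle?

Great circle: σ = 0.7948 rad → d_gc = Rσ = 5064.2 km
Rhumb: Δφ = -0.3648, Δλ = -1.0158, Δψ = -0.5105, q = Δφ/Δψ = 0.7146 → d_rh = R√(Δφ²+q²Δλ²) = 5176.3 km
Excess = (5176.3 − 5064.2) / 5064.2 = 112.1 / 5064.2 = 2.21% ≈ 2.2%

2.2%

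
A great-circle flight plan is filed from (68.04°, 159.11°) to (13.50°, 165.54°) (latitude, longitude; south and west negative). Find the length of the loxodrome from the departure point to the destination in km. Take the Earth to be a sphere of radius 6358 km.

6072 km

Δψ = ln[tan(π/4+φ₂/2)/tan(π/4+φ₁/2)] = -1.4020;  Δφ = -0.9519 rad,  Δλ = +0.1122 rad
q = Δφ/Δψ = 0.6790
d = R·√(Δφ² + q²Δλ²) = 6358·0.95495 = 6072 km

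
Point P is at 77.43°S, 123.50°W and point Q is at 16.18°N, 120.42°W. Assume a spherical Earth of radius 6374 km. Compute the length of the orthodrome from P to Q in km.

10416 km

Haversine: a = sin²(Δφ/2)+cos φ₁ cos φ₂ sin²(Δλ/2) = 0.53163;  σ = 2·atan2(√a,√(1−a))
σ = 93.627° → d = Rσ = 6374·1.63411 = 10416 km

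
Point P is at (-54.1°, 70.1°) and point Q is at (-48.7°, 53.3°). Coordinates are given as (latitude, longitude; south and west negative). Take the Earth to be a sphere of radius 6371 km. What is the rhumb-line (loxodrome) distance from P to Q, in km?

Δψ = ln[tan(π/4+φ₂/2)/tan(π/4+φ₁/2)] = +0.1513;  Δφ = +0.0942 rad,  Δλ = -0.2932 rad
q = Δφ/Δψ = 0.6229
d = R·√(Δφ² + q²Δλ²) = 6371·0.20553 = 1309 km

1309 km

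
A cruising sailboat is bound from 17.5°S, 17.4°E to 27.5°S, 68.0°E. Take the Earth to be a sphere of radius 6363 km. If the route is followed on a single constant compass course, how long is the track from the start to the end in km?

5300 km

Rhumb course C = atan2(Δλ, Δψ) with Δψ = ln[tan(π/4+φ₂/2)/tan(π/4+φ₁/2)] = -0.1892, Δλ = +0.8831 → C = 102.09°
d = R·|Δφ| / |cos C| = 6363·0.17453 / 0.20952 = 5300 km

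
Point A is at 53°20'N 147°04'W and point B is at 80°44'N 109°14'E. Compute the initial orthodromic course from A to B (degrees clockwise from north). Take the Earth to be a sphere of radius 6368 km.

θ = atan2( sin Δλ·cos φ₂ ,  cos φ₁ sin φ₂ − sin φ₁ cos φ₂ cos Δλ )
  = atan2(-0.1564, +0.6200) = 345.84°

345.8°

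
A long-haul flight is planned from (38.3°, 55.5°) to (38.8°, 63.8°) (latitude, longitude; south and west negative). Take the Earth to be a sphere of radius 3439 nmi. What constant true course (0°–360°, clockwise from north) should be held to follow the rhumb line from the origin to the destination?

85.6°

Meridional parts: M(φ₁)=+0.7246, M(φ₂)=+0.7358 → ΔM = +0.0112;  Δλ = +0.1449 rad
tan C = Δλ / ΔM = +12.9822 → C = 85.60°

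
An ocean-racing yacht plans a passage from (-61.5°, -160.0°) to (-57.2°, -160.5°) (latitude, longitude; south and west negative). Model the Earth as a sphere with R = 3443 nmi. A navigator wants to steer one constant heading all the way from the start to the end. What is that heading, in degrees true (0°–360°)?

356.6°

Meridional parts: M(φ₁)=-1.3705, M(φ₂)=-1.2231 → ΔM = +0.1474;  Δλ = -0.0087 rad
tan C = Δλ / ΔM = -0.0592 → C = 356.61°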